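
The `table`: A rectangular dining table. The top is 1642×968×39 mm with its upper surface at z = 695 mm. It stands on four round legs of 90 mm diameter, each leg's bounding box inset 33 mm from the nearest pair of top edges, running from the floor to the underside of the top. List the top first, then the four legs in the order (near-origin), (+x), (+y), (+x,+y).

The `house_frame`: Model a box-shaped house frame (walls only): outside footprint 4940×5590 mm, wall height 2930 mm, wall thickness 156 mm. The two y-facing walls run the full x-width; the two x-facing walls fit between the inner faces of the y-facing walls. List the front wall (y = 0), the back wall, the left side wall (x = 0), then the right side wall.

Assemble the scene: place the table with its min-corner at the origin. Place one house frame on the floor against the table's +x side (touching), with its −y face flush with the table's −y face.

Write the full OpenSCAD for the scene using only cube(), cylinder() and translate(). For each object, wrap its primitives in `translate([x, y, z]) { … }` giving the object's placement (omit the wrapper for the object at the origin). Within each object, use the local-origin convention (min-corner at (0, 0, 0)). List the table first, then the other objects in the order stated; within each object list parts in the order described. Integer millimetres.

translate([0, 0, 656]) cube([1642, 968, 39]);
translate([78, 78, 0]) cylinder(h = 656, r = 45);
translate([1564, 78, 0]) cylinder(h = 656, r = 45);
translate([78, 890, 0]) cylinder(h = 656, r = 45);
translate([1564, 890, 0]) cylinder(h = 656, r = 45);
translate([1642, 0, 0]) {
  cube([4940, 156, 2930]);
  translate([0, 5434, 0]) cube([4940, 156, 2930]);
  translate([0, 156, 0]) cube([156, 5278, 2930]);
  translate([4784, 156, 0]) cube([156, 5278, 2930]);
}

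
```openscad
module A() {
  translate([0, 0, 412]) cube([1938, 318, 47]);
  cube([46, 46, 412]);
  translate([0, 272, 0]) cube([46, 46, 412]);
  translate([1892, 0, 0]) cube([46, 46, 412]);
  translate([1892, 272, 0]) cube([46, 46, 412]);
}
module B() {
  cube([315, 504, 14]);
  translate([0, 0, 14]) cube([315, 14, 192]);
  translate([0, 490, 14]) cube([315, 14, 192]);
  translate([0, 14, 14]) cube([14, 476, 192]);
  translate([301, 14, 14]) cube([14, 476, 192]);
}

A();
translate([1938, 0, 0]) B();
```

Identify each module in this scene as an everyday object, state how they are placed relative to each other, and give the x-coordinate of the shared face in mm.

A is a bench. B is an open box. The open box is against the bench's +x side, with their −y faces flush. The x-coordinate of the shared face is 1938 mm.

The bench's +x face and the open box's −x face are both at x = 1938 mm.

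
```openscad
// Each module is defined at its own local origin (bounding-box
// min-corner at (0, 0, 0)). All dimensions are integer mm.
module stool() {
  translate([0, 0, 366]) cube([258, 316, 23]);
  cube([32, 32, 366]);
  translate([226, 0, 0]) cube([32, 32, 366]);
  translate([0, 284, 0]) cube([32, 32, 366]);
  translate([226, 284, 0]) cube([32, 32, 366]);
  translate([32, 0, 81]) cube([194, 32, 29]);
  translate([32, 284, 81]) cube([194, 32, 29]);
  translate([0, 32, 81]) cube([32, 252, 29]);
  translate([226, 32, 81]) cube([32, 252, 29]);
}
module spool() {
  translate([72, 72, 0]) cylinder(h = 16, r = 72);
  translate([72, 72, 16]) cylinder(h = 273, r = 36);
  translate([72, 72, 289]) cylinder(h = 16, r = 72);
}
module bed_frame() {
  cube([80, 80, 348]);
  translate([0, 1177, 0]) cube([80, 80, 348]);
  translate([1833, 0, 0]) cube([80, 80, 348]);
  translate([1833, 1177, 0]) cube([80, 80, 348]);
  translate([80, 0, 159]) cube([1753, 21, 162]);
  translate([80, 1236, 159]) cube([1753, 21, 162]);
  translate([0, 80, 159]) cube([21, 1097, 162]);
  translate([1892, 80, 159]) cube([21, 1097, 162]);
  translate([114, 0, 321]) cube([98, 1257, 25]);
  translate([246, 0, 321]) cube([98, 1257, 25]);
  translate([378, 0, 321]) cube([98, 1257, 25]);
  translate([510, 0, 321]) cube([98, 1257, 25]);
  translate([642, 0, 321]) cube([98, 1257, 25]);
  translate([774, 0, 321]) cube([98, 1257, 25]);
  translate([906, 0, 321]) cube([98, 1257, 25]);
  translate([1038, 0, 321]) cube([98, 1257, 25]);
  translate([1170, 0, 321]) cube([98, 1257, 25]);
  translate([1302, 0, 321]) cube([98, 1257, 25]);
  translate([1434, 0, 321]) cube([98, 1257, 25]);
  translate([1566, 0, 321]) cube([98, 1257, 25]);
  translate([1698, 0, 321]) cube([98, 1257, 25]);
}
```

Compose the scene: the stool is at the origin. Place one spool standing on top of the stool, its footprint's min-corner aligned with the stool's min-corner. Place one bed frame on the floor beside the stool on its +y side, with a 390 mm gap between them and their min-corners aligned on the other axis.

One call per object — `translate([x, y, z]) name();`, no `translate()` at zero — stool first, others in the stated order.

stool();
translate([0, 0, 389]) spool();
translate([0, 706, 0]) bed_frame();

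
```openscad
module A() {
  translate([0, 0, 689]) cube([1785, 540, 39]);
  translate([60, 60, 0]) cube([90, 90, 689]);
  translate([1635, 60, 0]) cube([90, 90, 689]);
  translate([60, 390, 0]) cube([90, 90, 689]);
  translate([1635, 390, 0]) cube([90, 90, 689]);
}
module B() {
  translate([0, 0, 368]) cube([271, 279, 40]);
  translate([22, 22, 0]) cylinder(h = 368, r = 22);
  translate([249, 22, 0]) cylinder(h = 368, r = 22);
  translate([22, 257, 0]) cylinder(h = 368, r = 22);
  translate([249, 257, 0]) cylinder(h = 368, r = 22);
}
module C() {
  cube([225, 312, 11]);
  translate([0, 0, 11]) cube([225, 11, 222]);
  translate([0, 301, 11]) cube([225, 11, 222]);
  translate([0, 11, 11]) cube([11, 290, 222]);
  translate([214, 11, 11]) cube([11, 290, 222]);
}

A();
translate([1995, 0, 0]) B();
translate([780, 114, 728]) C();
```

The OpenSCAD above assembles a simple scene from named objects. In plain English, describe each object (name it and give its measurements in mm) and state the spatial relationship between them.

A is a table with a 1785×540 mm rectangular top, 39 mm thick, top surface at z = 728 mm, supported by four 90×90 mm square legs, each inset 60 mm from the nearest pair of top edges, running from the floor.

B is a simple wooden stool: a rectangular seat 271 mm (x) by 279 mm (y), 40 mm thick, top face at z = 408 mm, on four round legs, each 44 mm in diameter. The legs rest on z = 0, each leg's axis is inset half a diameter from the nearest pair of seat edges (so the leg's bounding box is flush with the corner).

C is an open storage box with external size 225×312×233 mm and wall thickness 11 mm (the base is also 11 mm thick). The base covers the whole footprint; the four walls stand on the base, with the y-facing walls full-width and the x-facing walls fitting between their inner faces.

The stool is on the floor beside the table on its +x side. The open box is on top of the table, centred.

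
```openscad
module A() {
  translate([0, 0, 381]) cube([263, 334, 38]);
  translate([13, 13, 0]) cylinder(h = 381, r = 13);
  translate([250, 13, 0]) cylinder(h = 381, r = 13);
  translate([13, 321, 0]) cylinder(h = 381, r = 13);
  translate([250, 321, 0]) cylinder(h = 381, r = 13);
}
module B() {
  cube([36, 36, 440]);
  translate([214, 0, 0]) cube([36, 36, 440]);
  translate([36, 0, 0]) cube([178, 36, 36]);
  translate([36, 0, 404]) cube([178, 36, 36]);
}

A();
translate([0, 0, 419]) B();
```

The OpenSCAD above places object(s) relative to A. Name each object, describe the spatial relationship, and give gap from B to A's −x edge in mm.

The picture frame's min-x is at 0; the stool's min-x is 0; gap = 0 mm.

A is a stool. B is a picture frame. The picture frame is on top of the stool. The gap from the picture frame to the stool's −x edge is 0 mm.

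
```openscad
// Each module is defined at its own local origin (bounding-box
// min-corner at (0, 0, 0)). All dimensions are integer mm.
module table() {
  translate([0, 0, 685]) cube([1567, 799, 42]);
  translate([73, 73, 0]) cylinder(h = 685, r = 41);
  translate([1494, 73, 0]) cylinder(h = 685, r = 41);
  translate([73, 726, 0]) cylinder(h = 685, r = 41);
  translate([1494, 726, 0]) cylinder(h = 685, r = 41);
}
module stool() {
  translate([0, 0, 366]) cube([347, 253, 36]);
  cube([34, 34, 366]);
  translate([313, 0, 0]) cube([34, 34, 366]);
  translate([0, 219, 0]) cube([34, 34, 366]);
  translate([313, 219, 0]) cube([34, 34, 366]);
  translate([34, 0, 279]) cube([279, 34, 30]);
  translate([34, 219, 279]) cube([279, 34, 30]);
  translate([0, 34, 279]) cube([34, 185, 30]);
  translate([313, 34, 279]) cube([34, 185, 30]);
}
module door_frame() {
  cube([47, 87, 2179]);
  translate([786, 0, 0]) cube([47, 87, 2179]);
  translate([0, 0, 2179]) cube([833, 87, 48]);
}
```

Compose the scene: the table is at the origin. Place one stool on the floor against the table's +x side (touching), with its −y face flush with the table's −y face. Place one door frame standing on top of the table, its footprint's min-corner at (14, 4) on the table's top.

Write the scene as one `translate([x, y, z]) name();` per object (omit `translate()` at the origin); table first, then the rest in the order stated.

table();
translate([1567, 0, 0]) stool();
translate([14, 4, 727]) door_frame();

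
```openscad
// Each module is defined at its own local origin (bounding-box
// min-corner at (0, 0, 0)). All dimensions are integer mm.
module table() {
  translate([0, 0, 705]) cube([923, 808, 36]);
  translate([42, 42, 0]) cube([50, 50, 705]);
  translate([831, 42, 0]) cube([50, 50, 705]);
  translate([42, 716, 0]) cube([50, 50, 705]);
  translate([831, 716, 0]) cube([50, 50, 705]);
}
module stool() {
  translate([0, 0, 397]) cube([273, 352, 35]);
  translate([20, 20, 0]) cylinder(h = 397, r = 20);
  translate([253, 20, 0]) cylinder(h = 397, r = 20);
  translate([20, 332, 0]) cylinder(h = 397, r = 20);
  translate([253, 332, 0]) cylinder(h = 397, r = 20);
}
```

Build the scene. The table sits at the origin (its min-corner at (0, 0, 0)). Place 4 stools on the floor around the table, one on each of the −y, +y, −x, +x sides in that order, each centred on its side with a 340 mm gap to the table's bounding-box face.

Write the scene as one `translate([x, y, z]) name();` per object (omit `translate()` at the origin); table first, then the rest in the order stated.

table();
translate([325, -692, 0]) stool();
translate([325, 1148, 0]) stool();
translate([-613, 228, 0]) stool();
translate([1263, 228, 0]) stool();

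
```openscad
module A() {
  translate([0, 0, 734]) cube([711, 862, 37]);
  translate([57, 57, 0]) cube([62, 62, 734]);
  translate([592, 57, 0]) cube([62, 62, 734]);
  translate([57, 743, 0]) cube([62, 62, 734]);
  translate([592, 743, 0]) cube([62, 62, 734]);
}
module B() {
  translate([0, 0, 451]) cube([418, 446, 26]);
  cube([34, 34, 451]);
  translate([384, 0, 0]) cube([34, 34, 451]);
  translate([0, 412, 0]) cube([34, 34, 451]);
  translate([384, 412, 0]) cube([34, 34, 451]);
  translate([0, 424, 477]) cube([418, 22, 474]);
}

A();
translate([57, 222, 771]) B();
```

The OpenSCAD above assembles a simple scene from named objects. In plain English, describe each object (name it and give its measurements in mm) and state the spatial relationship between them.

A is a table with a 711×862 mm rectangular top, 37 mm thick, top surface at z = 771 mm, supported by four 62×62 mm square legs, each inset 57 mm from the nearest pair of top edges, running from the floor.

B is a chair. The seat is a 418×446×26 mm slab with its top at z = 477 mm, on four 34×34 mm corner legs (flush with the seat edges, standing on z = 0). A flat backrest 22 mm thick, 474 mm tall, spans the full seat width and rises from the seat top along its +y edge, rear face flush with the rear of the seat.

The chair is on top of the table.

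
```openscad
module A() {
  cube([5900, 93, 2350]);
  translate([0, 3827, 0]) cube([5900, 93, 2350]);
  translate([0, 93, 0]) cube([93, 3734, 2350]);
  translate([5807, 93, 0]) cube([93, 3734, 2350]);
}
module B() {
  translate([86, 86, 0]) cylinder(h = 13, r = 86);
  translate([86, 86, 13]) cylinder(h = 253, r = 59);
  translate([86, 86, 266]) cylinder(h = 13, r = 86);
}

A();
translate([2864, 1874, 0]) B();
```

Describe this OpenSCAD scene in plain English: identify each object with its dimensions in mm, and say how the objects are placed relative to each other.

A is a box-shaped house frame (walls only): outside footprint 5900×3920 mm, wall height 2350 mm, wall thickness 93 mm. The two y-facing walls run the full x-width; the two x-facing walls fit between the inner faces of the y-facing walls.

B is a spool: two coaxial disc flanges of radius 86 mm and thickness 13 mm, joined by a core cylinder of radius 59 mm and height 253 mm. The lower flange rests on z = 0 and the three cylinders share a vertical axis.

The spool sits inside the house frame, centred.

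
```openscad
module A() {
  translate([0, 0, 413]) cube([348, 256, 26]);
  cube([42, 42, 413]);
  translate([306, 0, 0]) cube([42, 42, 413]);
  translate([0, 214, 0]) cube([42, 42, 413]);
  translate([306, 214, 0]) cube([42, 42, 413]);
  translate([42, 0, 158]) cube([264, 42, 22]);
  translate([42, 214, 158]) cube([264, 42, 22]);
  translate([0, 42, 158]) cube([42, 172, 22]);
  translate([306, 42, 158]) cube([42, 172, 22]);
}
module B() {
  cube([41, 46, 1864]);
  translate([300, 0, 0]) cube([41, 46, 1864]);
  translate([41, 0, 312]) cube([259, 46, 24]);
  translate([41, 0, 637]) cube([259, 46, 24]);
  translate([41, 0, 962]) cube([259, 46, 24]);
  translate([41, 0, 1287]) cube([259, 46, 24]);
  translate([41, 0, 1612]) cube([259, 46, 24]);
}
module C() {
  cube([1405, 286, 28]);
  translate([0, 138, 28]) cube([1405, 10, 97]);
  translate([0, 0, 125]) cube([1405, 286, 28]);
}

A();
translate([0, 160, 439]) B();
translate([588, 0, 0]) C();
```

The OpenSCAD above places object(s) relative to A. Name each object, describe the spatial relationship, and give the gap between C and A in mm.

The I-beam's nearest face is 240 mm from the stool's +x face.

A is a stool. B is a ladder. C is an I-beam. The ladder is on top of the stool. The I-beam is on the floor beside the stool on its +x side. The gap between the I-beam and the stool is 240 mm.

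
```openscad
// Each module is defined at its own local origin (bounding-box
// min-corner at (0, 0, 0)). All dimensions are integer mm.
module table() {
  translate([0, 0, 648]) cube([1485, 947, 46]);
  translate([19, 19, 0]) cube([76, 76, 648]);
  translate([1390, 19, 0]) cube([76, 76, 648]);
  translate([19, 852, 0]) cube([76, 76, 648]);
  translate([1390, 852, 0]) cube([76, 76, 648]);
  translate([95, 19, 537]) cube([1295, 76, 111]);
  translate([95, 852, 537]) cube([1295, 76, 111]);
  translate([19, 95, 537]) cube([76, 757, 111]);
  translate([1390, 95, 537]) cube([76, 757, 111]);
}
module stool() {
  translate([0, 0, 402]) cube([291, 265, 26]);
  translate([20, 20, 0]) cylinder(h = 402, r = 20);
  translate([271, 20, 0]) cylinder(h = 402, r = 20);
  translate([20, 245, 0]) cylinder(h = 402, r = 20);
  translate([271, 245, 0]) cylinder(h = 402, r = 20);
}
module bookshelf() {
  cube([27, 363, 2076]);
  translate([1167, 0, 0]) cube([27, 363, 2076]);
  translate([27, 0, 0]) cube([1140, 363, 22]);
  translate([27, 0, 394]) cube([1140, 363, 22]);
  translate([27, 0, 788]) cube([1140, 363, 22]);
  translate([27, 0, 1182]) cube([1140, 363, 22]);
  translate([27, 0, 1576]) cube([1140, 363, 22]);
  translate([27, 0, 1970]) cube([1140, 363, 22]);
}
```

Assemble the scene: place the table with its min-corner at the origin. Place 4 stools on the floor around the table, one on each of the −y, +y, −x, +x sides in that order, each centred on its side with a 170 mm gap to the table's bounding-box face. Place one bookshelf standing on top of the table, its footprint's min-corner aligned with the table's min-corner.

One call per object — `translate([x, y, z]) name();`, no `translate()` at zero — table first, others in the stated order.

table();
translate([597, -435, 0]) stool();
translate([597, 1117, 0]) stool();
translate([-461, 341, 0]) stool();
translate([1655, 341, 0]) stool();
translate([0, 0, 694]) bookshelf();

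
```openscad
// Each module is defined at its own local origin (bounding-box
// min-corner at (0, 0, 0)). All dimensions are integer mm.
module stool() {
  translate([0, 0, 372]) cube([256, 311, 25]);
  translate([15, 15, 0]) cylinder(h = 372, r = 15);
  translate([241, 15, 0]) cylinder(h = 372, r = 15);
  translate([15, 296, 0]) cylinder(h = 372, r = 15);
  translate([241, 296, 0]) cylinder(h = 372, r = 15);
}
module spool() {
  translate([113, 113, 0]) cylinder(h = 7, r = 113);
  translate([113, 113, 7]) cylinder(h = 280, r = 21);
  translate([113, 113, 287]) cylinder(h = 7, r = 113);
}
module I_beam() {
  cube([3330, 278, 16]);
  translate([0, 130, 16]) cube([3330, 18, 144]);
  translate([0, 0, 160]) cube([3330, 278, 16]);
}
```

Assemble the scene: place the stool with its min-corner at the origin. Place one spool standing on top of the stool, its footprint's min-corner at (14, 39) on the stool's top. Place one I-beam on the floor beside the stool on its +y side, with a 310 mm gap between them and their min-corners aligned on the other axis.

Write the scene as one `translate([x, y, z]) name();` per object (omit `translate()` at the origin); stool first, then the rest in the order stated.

stool();
translate([14, 39, 397]) spool();
translate([0, 621, 0]) I_beam();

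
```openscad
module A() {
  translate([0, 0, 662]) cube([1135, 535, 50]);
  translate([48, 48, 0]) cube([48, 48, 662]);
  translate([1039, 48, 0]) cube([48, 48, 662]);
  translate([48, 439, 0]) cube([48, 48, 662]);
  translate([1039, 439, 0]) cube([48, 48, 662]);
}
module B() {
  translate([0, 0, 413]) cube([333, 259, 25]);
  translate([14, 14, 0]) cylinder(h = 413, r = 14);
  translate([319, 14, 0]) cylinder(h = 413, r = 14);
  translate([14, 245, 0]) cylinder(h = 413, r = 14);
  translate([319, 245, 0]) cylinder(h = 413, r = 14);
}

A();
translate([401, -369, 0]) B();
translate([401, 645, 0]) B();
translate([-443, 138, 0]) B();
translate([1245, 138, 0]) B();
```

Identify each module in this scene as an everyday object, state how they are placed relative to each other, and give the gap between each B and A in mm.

Each stool's nearest face is 110 mm from the table's bounding box.

A is a table. B is a stool. Four stools sit around the table at the −y, +y, −x, +x sides. The gap between each stool and the table is 110 mm.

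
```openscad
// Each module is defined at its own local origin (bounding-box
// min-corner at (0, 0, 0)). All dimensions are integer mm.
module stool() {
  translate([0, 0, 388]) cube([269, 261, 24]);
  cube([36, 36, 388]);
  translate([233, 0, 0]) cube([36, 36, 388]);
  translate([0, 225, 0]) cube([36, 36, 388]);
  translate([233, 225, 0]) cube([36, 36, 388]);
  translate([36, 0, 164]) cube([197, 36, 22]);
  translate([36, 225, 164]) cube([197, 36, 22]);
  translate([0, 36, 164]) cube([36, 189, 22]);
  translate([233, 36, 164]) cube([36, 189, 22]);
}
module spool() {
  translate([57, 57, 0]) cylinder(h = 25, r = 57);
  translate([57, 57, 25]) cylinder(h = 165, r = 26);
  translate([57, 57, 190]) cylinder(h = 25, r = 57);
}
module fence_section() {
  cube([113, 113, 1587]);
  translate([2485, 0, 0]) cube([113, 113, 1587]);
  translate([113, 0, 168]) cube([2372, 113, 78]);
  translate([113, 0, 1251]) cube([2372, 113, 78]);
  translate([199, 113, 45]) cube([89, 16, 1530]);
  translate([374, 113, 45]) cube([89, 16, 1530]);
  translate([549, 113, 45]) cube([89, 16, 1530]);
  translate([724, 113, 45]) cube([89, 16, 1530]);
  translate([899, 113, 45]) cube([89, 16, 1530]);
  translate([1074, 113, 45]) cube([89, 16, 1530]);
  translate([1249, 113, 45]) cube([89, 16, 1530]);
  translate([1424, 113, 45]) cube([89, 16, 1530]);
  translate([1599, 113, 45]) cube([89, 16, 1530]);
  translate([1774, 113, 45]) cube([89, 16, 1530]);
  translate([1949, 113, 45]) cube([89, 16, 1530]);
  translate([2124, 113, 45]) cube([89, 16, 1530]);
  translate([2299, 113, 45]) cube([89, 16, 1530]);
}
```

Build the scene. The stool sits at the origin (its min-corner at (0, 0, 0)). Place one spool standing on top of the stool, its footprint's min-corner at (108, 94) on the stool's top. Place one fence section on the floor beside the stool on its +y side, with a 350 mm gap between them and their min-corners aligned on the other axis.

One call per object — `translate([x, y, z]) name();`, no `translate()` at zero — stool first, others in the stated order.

stool();
translate([108, 94, 412]) spool();
translate([0, 611, 0]) fence_section();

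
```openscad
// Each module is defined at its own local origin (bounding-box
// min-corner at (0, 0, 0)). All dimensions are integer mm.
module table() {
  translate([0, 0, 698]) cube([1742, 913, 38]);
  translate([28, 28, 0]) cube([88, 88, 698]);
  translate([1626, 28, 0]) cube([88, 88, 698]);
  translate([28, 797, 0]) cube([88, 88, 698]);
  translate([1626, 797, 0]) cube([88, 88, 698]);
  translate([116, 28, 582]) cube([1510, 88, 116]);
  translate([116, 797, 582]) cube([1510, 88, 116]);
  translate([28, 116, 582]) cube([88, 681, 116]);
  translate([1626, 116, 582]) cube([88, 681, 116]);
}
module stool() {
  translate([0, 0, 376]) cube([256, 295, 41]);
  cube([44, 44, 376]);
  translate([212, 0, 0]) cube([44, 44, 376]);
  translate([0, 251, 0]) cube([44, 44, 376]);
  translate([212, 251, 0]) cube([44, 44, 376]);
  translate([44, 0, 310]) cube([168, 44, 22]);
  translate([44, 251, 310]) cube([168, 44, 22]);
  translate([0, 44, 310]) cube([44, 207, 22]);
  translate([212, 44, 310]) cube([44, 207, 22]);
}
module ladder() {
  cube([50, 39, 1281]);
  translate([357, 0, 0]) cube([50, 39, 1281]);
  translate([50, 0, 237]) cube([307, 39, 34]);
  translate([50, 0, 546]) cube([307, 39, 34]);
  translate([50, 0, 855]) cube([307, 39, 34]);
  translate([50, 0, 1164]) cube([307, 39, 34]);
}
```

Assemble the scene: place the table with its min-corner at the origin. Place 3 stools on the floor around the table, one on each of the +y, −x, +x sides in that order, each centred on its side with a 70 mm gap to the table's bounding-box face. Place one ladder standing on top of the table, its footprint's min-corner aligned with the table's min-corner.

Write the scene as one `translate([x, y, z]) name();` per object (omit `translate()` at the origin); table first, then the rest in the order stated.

table();
translate([743, 983, 0]) stool();
translate([-326, 309, 0]) stool();
translate([1812, 309, 0]) stool();
translate([0, 0, 736]) ladder();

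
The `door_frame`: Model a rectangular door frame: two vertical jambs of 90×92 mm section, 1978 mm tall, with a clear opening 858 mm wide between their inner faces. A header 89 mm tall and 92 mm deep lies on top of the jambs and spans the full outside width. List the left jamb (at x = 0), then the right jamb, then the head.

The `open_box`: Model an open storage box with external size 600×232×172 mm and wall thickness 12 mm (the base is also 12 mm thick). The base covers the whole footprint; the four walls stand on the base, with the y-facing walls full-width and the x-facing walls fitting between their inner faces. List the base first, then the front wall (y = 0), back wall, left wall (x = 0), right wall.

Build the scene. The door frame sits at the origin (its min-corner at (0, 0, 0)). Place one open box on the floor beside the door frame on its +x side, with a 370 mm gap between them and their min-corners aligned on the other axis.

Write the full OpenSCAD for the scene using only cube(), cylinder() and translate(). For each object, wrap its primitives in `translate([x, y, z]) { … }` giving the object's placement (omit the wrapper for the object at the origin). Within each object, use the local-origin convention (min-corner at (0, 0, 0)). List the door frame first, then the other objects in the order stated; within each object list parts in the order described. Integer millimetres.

cube([90, 92, 1978]);
translate([948, 0, 0]) cube([90, 92, 1978]);
translate([0, 0, 1978]) cube([1038, 92, 89]);
translate([1408, 0, 0]) {
  cube([600, 232, 12]);
  translate([0, 0, 12]) cube([600, 12, 160]);
  translate([0, 220, 12]) cube([600, 12, 160]);
  translate([0, 12, 12]) cube([12, 208, 160]);
  translate([588, 12, 12]) cube([12, 208, 160]);
}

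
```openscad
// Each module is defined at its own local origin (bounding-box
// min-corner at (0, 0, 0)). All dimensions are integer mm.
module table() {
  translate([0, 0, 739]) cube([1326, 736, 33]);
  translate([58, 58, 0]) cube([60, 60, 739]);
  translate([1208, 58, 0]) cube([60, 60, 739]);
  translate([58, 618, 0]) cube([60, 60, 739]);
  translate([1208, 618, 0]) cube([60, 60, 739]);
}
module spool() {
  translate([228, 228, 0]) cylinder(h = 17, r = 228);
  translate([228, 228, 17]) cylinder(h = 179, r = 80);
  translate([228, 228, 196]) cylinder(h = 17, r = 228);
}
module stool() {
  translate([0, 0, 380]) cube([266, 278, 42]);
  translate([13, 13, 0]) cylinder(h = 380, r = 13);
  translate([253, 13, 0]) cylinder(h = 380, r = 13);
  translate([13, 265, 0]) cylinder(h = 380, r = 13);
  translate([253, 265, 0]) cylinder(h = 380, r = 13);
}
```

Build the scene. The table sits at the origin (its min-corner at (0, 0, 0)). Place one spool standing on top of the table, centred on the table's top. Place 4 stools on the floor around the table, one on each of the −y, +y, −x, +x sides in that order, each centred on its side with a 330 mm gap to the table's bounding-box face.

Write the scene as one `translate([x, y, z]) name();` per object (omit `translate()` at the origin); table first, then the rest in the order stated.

table();
translate([435, 140, 772]) spool();
translate([530, -608, 0]) stool();
translate([530, 1066, 0]) stool();
translate([-596, 229, 0]) stool();
translate([1656, 229, 0]) stool();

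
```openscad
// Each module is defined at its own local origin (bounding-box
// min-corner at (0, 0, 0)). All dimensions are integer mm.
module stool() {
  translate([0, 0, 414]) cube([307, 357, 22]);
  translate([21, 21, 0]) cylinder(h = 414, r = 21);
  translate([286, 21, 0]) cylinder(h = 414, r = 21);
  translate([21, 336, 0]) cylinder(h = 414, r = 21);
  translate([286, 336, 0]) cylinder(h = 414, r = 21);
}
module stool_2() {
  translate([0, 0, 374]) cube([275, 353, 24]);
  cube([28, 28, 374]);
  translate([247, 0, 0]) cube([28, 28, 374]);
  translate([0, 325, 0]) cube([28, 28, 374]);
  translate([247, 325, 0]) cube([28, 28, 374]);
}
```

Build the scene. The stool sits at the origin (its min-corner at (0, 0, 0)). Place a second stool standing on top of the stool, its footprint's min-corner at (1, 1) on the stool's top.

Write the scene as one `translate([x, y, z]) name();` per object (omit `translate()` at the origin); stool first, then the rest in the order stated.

stool();
translate([1, 1, 436]) stool_2();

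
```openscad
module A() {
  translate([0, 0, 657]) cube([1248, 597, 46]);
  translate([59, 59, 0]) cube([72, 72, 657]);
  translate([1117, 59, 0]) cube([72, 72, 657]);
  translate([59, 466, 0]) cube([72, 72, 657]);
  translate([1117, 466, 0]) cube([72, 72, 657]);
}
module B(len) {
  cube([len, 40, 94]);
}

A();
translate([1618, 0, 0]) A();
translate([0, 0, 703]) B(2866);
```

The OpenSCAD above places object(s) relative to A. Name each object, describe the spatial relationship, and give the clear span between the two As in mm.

A is a table. B is a beam. A beam spans the tops of two tables. The clear span between the two tables is 370 mm.

Second table starts at x = 1618; first ends at x = 1248; clear span = 1618 − 1248 = 370 mm.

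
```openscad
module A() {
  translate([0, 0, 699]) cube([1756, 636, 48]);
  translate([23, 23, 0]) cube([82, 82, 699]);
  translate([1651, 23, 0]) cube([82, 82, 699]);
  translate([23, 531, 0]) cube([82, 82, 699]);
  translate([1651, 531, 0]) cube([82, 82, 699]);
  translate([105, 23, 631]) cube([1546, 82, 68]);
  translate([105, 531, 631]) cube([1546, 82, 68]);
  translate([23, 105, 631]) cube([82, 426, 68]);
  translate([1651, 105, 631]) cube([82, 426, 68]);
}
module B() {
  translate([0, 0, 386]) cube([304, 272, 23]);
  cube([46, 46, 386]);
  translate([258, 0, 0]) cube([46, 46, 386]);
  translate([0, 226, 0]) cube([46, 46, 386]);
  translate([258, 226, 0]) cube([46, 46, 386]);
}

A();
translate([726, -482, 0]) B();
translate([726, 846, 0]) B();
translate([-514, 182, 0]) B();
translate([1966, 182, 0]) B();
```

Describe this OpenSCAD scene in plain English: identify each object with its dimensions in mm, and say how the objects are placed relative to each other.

A is a table with a 1756×636 mm rectangular top, 48 mm thick, top surface at z = 747 mm, supported by four 82×82 mm square legs, each inset 23 mm from the nearest pair of top edges, running from the floor. Four apron rails, 82 mm thick and 68 mm tall, run between adjacent legs with their top edges flush with the underside of the top and their outer faces flush with the legs' outer faces.

B is a four-legged stool. The seat is 304×272 mm, 23 mm thick, top at z = 409 mm. It stands on four square legs, each 46×46 mm in cross-section, from z = 0 to the seat underside, each flush with a corner of the seat.

Four stools sit around the table at the −y, +y, −x, +x sides.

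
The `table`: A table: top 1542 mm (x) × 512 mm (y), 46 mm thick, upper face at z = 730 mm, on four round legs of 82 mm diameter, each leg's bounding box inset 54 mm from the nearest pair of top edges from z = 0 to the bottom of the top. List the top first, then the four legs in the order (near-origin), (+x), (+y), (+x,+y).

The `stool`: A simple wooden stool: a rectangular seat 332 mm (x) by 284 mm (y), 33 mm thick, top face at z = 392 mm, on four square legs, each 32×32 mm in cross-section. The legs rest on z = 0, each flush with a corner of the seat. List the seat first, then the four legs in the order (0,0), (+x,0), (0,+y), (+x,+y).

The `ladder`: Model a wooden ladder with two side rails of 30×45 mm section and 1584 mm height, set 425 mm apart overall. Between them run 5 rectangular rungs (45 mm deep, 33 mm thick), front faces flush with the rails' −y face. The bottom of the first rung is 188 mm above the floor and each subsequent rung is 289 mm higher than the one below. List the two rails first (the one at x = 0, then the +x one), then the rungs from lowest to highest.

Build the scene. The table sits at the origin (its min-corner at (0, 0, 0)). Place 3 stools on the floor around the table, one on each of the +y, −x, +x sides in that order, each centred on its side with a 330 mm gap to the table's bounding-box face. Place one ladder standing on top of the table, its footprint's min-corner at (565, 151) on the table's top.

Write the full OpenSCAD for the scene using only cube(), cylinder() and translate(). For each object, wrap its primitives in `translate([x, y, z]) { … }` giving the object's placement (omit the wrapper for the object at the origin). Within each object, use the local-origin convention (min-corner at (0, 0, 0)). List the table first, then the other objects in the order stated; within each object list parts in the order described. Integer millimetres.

translate([0, 0, 684]) cube([1542, 512, 46]);
translate([95, 95, 0]) cylinder(h = 684, r = 41);
translate([1447, 95, 0]) cylinder(h = 684, r = 41);
translate([95, 417, 0]) cylinder(h = 684, r = 41);
translate([1447, 417, 0]) cylinder(h = 684, r = 41);
translate([605, 842, 0]) {
  translate([0, 0, 359]) cube([332, 284, 33]);
  cube([32, 32, 359]);
  translate([300, 0, 0]) cube([32, 32, 359]);
  translate([0, 252, 0]) cube([32, 32, 359]);
  translate([300, 252, 0]) cube([32, 32, 359]);
}
translate([-662, 114, 0]) {
  translate([0, 0, 359]) cube([332, 284, 33]);
  cube([32, 32, 359]);
  translate([300, 0, 0]) cube([32, 32, 359]);
  translate([0, 252, 0]) cube([32, 32, 359]);
  translate([300, 252, 0]) cube([32, 32, 359]);
}
translate([1872, 114, 0]) {
  translate([0, 0, 359]) cube([332, 284, 33]);
  cube([32, 32, 359]);
  translate([300, 0, 0]) cube([32, 32, 359]);
  translate([0, 252, 0]) cube([32, 32, 359]);
  translate([300, 252, 0]) cube([32, 32, 359]);
}
translate([565, 151, 730]) {
  cube([30, 45, 1584]);
  translate([395, 0, 0]) cube([30, 45, 1584]);
  translate([30, 0, 188]) cube([365, 45, 33]);
  translate([30, 0, 477]) cube([365, 45, 33]);
  translate([30, 0, 766]) cube([365, 45, 33]);
  translate([30, 0, 1055]) cube([365, 45, 33]);
  translate([30, 0, 1344]) cube([365, 45, 33]);
}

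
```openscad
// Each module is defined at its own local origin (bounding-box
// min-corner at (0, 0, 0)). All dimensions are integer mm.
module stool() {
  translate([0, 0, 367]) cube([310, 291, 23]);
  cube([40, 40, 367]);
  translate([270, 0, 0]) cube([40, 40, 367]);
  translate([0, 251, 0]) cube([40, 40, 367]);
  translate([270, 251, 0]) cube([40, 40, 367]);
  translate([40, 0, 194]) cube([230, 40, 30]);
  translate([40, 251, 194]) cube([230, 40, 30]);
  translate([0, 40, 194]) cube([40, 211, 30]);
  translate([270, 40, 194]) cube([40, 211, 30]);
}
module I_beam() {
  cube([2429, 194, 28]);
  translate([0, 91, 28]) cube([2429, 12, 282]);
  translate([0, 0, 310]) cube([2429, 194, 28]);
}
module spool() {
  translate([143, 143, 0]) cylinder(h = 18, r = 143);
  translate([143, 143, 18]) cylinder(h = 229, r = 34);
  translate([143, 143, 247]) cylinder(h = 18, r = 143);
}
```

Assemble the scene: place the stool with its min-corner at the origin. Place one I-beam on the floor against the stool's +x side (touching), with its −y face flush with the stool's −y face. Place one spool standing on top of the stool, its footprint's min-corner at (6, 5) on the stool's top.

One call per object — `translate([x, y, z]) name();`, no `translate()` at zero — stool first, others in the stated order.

stool();
translate([310, 0, 0]) I_beam();
translate([6, 5, 390]) spool();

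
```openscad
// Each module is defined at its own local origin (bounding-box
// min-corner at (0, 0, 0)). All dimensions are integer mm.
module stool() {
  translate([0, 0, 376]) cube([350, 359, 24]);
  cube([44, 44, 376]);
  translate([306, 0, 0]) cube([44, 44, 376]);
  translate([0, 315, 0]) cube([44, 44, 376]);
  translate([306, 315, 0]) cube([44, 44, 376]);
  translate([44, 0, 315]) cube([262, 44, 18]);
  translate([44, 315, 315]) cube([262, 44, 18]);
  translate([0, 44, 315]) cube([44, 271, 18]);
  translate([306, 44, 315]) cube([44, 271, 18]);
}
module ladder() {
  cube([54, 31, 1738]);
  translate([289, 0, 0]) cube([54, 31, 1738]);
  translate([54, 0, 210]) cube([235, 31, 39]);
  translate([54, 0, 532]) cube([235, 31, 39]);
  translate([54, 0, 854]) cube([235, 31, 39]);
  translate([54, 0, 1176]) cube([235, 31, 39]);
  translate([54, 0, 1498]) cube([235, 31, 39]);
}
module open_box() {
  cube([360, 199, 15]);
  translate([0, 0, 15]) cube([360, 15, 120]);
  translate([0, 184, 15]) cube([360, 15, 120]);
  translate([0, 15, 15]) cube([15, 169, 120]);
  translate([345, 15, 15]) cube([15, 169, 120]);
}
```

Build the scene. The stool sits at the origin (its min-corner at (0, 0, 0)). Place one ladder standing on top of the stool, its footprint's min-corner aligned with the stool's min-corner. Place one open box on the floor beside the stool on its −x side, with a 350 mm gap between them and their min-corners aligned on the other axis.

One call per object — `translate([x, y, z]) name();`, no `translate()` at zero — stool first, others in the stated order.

stool();
translate([0, 0, 400]) ladder();
translate([-710, 0, 0]) open_box();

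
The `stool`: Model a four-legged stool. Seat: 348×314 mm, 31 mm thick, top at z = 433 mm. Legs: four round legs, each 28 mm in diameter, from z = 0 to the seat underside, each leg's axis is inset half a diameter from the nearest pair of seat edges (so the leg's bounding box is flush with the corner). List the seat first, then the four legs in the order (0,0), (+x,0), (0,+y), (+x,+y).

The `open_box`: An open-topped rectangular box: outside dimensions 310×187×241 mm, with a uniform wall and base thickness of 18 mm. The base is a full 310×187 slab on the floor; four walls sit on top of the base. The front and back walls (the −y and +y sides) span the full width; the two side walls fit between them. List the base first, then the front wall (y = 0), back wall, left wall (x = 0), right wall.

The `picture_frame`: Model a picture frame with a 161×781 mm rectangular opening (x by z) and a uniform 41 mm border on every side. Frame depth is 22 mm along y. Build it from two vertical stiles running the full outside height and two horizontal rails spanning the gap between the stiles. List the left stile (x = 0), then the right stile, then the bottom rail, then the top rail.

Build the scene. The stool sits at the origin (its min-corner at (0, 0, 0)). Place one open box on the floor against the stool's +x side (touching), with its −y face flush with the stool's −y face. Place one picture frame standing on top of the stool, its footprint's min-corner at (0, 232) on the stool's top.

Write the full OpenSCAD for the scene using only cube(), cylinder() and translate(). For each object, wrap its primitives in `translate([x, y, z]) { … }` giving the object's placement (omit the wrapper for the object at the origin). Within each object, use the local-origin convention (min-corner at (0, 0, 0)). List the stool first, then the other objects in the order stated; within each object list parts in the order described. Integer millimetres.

translate([0, 0, 402]) cube([348, 314, 31]);
translate([14, 14, 0]) cylinder(h = 402, r = 14);
translate([334, 14, 0]) cylinder(h = 402, r = 14);
translate([14, 300, 0]) cylinder(h = 402, r = 14);
translate([334, 300, 0]) cylinder(h = 402, r = 14);
translate([348, 0, 0]) {
  cube([310, 187, 18]);
  translate([0, 0, 18]) cube([310, 18, 223]);
  translate([0, 169, 18]) cube([310, 18, 223]);
  translate([0, 18, 18]) cube([18, 151, 223]);
  translate([292, 18, 18]) cube([18, 151, 223]);
}
translate([0, 232, 433]) {
  cube([41, 22, 863]);
  translate([202, 0, 0]) cube([41, 22, 863]);
  translate([41, 0, 0]) cube([161, 22, 41]);
  translate([41, 0, 822]) cube([161, 22, 41]);
}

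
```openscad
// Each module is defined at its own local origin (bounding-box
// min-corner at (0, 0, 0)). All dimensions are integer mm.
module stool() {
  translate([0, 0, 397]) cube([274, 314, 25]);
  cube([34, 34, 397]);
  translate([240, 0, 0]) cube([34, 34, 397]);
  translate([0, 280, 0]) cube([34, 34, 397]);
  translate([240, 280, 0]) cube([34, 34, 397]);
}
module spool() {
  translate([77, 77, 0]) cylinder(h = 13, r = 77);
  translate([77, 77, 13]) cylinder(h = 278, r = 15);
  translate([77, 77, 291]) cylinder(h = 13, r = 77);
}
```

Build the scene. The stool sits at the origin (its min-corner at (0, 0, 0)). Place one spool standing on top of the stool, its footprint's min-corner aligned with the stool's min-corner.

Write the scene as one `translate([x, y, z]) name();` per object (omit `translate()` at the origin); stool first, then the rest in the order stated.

stool();
translate([0, 0, 422]) spool();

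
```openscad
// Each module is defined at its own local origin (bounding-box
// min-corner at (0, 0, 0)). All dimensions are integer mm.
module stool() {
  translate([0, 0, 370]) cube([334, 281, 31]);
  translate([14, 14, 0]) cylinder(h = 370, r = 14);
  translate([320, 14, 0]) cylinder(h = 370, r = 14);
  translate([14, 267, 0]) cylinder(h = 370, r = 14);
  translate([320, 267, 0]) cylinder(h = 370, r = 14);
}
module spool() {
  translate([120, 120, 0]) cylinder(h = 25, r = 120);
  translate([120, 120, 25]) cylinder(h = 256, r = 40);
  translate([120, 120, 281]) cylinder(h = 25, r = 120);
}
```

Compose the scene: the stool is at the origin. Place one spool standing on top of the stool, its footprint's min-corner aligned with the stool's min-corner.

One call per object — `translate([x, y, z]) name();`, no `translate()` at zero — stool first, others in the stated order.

stool();
translate([0, 0, 401]) spool();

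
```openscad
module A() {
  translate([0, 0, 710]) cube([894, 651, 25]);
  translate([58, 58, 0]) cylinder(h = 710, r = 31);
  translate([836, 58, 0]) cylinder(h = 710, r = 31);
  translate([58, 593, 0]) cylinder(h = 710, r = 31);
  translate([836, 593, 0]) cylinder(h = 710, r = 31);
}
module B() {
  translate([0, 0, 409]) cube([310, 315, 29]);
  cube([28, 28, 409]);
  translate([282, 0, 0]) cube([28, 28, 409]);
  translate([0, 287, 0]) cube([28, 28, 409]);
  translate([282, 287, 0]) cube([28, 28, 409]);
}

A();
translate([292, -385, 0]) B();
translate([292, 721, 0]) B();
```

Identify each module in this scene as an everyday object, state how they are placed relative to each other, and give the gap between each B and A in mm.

Each stool's nearest face is 70 mm from the table's bounding box.

A is a table. B is a stool. Two stools sit around the table at the −y, +y sides. The gap between each stool and the table is 70 mm.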